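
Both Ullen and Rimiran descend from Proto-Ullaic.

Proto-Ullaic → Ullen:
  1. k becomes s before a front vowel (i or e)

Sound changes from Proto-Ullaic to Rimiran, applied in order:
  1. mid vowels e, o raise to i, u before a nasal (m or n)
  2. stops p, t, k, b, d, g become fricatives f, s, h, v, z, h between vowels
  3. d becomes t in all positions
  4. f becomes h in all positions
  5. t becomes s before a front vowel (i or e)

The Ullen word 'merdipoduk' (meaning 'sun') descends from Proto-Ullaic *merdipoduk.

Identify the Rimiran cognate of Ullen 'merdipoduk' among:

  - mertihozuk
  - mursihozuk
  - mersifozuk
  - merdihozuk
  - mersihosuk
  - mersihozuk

mersihozuk

Rimiran: *merdipoduk
  merdipoduk (rule 1 does not apply)
  merdipoduk → merdifozuk   [intervocalic lenition]
  merdifozuk → mertifozuk   [unconditioned shift]
  mertifozuk → mertihozuk   [unconditioned shift]
  mertihozuk → mersihozuk   [palatalisation]
  giving Rimiran mersihozuk.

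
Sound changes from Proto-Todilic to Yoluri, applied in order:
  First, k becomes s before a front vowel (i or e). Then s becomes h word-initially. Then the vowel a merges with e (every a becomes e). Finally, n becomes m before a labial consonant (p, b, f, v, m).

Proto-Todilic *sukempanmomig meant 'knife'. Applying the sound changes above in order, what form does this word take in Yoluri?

husempemmomig

Yoluri: *sukempanmomig
  sukempanmomig → susempanmomig   [palatalisation]
  susempanmomig → husempanmomig   [debuccalisation]
  husempanmomig → husempenmomig   [vowel merger]
  husempenmomig → husempemmomig   [nasal place assimilation]
  giving Yoluri husempemmomig.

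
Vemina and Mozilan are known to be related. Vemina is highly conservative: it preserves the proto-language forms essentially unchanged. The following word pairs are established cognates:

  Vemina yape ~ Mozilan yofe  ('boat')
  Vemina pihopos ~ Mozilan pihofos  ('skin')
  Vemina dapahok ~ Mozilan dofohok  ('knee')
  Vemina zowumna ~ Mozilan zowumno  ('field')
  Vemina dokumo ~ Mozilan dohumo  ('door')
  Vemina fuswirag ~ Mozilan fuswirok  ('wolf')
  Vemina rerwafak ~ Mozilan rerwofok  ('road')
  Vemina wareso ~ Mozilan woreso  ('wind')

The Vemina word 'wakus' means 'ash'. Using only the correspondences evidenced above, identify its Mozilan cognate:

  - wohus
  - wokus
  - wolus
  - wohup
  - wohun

wohus

dapahok ~ dofohok, fuswirag ~ fuswirok — Vemina a corresponds to Mozilan o after a consonant, before a consonant other than r, m, n, p, b, f, v.
dokumo ~ dohumo — Vemina k corresponds to Mozilan h between vowels (before a back vowel).
Applying these to Vemina 'wakus':
  wakus → wokus   (a→o after a consonant, before a consonant other than r, m, n, p, b, f, v)
  wokus → wohus   (k→h between vowels (before a back vowel))
So the Mozilan cognate is 'wohus'.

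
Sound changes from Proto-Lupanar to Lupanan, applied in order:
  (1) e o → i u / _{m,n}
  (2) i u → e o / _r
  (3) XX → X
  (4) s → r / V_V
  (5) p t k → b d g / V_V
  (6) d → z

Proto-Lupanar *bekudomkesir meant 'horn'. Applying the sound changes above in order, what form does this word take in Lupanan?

Lupanan: *bekudomkesir
  bekudomkesir → bekudumkesir   [pre-nasal raising]
  bekudumkesir → bekudumkeser   [pre-rhotic lowering]
  bekudumkeser (rule 3 does not apply)
  bekudumkeser → bekudumkerer   [rhotacism]
  bekudumkerer → begudumkerer   [intervocalic voicing]
  begudumkerer → beguzumkerer   [unconditioned shift]
  giving Lupanan beguzumkerer.

beguzumkerer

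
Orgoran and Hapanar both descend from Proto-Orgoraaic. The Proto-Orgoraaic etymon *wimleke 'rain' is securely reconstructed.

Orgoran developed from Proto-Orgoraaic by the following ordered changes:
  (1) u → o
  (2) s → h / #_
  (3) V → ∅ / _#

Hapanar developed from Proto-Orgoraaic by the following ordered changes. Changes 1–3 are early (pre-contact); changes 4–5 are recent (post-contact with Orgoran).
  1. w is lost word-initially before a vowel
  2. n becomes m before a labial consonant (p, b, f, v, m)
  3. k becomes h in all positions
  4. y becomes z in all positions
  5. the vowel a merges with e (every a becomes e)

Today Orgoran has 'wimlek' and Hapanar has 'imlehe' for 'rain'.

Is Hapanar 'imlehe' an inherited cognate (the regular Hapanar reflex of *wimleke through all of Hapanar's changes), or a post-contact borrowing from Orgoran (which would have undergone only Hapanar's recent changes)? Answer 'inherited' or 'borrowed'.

inherited

If inherited, *wimleke would pass through all of Hapanar's changes:
Hapanar: *wimleke
  wimleke → imleke   [glide loss]
  imleke (rule 2 does not apply)
  imleke → imlehe   [unconditioned shift]
  imlehe (rule 4 does not apply)
  imlehe (rule 5 does not apply)
  giving Hapanar imlehe.
If borrowed from Orgoran 'wimlek' after the early changes, it would undergo only the recent ones:
  rule 4 (unconditioned shift): no change (wimlek)
  rule 5 (vowel merger): no change (wimlek)
  ⇒ as a loan: wimlek
Hapanar 'imlehe' matches the inherited outcome exactly, so it is an inherited cognate, not a loan.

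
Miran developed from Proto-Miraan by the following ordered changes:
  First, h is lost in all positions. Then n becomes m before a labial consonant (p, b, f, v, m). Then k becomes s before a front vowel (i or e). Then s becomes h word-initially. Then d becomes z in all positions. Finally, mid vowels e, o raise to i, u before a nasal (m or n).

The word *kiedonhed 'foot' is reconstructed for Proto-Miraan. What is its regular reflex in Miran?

Miran: start from *kiedonhed.
  rule 1 (h-loss): kiedonhed → kiedoned
  rule 2: no change — kiedoned
  rule 3 (palatalisation): kiedoned → siedoned
  rule 4 (debuccalisation): siedoned → hiedoned
  rule 5 (unconditioned shift): hiedoned → hiezonez
  rule 6 (pre-nasal raising): hiezonez → hiezunez
  ⇒ Miran hiezunez

hiezunez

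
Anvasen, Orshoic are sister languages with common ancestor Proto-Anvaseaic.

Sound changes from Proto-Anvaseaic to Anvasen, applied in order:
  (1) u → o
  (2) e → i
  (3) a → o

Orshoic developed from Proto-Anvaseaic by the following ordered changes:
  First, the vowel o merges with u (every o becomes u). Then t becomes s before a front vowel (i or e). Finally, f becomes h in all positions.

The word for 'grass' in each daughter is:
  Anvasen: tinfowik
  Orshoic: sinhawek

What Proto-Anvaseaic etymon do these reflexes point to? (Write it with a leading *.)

*tinfawek

Position 7: Anvasen has i, Orshoic has e. Orshoic preserves e here (none of its changes turn any other segment into e), so the proto-segment is *e.
Position 5: Anvasen has o, Orshoic has a. Orshoic preserves a here (none of its changes turn any other segment into a), so the proto-segment is *a.
This points to *tinfawek. Verify forward in each daughter:
Anvasen: *tinfawek > tinfawik > tinfowik  (by vowel merger, vowel merger)
Orshoic: *tinfawek
  tinfawek (rule 1 does not apply)
  tinfawek → sinfawek   [palatalisation]
  sinfawek → sinhawek   [unconditioned shift]
  giving Orshoic sinhawek.
*tinfawek is the unique common source.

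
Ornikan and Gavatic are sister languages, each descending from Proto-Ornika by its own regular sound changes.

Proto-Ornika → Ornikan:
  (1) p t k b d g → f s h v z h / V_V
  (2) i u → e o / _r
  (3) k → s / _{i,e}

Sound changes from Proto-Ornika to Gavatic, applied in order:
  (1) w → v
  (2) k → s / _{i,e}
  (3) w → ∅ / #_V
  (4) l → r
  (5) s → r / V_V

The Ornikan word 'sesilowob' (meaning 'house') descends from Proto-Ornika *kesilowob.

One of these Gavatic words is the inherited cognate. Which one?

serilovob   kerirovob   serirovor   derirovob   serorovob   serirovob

Gavatic: *kesilowob > kesilovob > sesilovob > sesirovob > serirovob  (by unconditioned shift, palatalisation, unconditioned shift, rhotacism)
Only 'serirovob' matches the regular Gavatic development of *kesilowob.

serirovob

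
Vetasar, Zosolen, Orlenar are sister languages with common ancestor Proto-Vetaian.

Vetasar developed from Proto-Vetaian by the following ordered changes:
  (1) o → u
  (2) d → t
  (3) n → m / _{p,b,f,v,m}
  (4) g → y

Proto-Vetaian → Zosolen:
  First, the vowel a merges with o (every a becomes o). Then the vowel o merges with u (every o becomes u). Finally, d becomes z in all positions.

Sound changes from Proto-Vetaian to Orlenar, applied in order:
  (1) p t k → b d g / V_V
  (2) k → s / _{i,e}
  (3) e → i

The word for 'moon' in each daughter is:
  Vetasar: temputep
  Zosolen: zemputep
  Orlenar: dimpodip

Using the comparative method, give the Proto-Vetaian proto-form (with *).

Position 2: Vetasar has e, Zosolen has e, Orlenar has i. Vetasar preserves e here (none of its changes turn any other segment into e), so the proto-segment is *e.
Position 1: Vetasar has t, Zosolen has z, Orlenar has d. Taking the neighbouring segments as reconstructed: Vetasar t could go back to *t or *d; Zosolen z could go back to *d or *z; Orlenar d can only go back to *d — the one source consistent with every daughter is *d.
Continuing position by position gives *dempotep; check it forward:
Vetasar: *dempotep
  dempotep → demputep   [vowel merger]
  demputep → temputep   [unconditioned shift]
  temputep (rule 3 does not apply)
  temputep (rule 4 does not apply)
  giving Vetasar temputep.
Zosolen: *dempotep
  dempotep (rule 1 does not apply)
  dempotep → demputep   [vowel merger]
  demputep → zemputep   [unconditioned shift]
  giving Zosolen zemputep.
Orlenar: *dempotep > dempodep > dimpodip  (by intervocalic voicing, vowel merger)
*dempotep is the unique common source.

*dempotep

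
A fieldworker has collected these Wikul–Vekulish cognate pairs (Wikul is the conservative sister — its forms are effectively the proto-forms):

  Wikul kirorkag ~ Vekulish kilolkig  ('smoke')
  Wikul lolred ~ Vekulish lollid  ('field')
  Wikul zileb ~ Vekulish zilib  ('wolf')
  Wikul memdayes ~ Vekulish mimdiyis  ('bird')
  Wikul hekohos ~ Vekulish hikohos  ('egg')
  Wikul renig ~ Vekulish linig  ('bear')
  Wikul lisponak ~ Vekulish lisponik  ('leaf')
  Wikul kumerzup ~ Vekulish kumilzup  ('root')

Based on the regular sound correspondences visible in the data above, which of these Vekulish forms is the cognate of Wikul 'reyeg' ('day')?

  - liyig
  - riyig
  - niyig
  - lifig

liyig

renig ~ linig — Wikul r corresponds to Vekulish l word-initially before a front vowel.
lolred ~ lollid, memdayes ~ mimdiyis — Wikul e corresponds to Vekulish i after a consonant, before a consonant other than r, m, n, p, b, f, v.
Applying these to Wikul 'reyeg':
  reyeg → leyeg   (r→l word-initially before a front vowel)
  leyeg → liyeg   (e→i after a consonant, before a consonant other than r, m, n, p, b, f, v)
  liyeg → liyig   (e→i after a consonant, before a consonant other than r, m, n, p, b, f, v)
So the Vekulish cognate is 'liyig'.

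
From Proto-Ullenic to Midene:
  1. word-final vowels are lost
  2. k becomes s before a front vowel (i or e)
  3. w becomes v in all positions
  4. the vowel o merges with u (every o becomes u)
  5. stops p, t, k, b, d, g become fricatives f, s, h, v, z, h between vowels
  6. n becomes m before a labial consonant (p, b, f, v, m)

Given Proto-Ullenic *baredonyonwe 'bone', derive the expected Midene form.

barezunyumv

Midene: start from *baredonyonwe.
  rule 1 (apocope): baredonyonwe → baredonyonw
  rule 2: no change — baredonyonw
  rule 3 (unconditioned shift): baredonyonw → baredonyonv
  rule 4 (vowel merger): baredonyonv → baredunyunv
  rule 5 (intervocalic lenition): baredunyunv → barezunyunv
  rule 6 (nasal place assimilation): barezunyunv → barezunyumv
  ⇒ Midene barezunyumv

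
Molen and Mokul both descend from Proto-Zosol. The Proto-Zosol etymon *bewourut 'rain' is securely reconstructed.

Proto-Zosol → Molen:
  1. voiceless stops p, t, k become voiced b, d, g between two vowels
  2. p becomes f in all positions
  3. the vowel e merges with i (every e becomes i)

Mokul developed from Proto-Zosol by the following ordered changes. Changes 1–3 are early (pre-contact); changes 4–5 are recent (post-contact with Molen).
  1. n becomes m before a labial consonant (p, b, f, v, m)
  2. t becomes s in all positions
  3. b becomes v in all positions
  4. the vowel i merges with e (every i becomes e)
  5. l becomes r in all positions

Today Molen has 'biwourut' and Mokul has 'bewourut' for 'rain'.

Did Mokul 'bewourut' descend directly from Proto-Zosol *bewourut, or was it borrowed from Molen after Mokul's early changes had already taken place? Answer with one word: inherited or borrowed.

If inherited, *bewourut would pass through all of Mokul's changes:
Mokul: *bewourut > bewourus > vewourus  (by unconditioned shift, unconditioned shift)
If borrowed from Molen 'biwourut' after the early changes, it would undergo only the recent ones:
  rule 4 (vowel merger): biwourut → bewourut
  rule 5 (unconditioned shift): no change (bewourut)
  ⇒ as a loan: bewourut
Mokul 'bewourut' matches the loan outcome 'bewourut', not the inherited 'vewourus' — it skipped the early Mokul changes, so it was borrowed from Molen.

borrowed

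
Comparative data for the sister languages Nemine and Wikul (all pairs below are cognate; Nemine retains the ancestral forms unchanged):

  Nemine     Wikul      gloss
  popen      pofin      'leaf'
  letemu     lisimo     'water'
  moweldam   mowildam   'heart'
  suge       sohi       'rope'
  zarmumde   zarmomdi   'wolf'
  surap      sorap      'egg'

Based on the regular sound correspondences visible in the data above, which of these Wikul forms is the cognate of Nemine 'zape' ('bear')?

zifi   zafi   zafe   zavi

zafi

popen ~ pofin — Nemine p corresponds to Wikul f between vowels (before a front vowel).
suge ~ sohi, zarmumde ~ zarmomdi — Nemine e corresponds to Wikul i word-finally.
Applying these to Nemine 'zape':
  zape → zafe   (p→f between vowels (before a front vowel))
  zafe → zafi   (e→i word-finally)
So the Wikul cognate is 'zafi'.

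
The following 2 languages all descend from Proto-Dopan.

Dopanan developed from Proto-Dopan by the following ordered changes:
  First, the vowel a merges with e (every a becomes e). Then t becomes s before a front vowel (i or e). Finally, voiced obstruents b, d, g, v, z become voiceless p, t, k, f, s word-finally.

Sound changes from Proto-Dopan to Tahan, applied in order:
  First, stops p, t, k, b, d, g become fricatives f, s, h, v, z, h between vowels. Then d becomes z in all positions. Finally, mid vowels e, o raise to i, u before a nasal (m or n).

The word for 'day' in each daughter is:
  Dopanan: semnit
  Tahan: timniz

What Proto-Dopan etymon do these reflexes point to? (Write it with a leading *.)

*temnid

Position 2: Dopanan has e, Tahan has i. Taking the neighbouring segments as reconstructed: Dopanan e could go back to *a or *e; Tahan i could go back to *e or *i — the one source consistent with every daughter is *e.
Position 1: Dopanan has s, Tahan has t. Tahan preserves t here (none of its changes turn any other segment into t), so the proto-segment is *t.
This points to *temnid. Verify forward in each daughter:
Dopanan: start from *temnid.
  rule 1: no change — temnid
  rule 2 (palatalisation): temnid → semnid
  rule 3 (final devoicing): semnid → semnit
  ⇒ Dopanan semnit
Tahan: *temnid > temniz > timniz  (by unconditioned shift, pre-nasal raising)
Only *temnid yields all of Dopanan semnit, Tahan timniz.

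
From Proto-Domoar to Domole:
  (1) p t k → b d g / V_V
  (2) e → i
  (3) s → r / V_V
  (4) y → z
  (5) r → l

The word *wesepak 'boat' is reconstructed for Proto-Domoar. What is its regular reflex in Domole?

Domole: start from *wesepak.
  rule 1 (intervocalic voicing): wesepak → wesebak
  rule 2 (vowel merger): wesebak → wisibak
  rule 3 (rhotacism): wisibak → wiribak
  rule 4: no change — wiribak
  rule 5 (unconditioned shift): wiribak → wilibak
  ⇒ Domole wilibak

wilibak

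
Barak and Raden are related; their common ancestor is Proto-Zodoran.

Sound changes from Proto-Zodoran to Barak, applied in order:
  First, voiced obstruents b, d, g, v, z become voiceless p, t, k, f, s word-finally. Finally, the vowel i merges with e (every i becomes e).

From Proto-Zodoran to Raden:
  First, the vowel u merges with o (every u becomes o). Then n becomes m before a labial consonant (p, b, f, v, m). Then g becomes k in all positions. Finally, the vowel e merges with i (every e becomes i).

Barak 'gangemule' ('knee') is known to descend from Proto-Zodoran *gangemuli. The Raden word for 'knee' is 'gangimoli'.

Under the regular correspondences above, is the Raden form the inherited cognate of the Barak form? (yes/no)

Derive the expected Raden reflex of *gangemuli:
Raden: *gangemuli
  gangemuli → gangemoli   [vowel merger]
  gangemoli (rule 2 does not apply)
  gangemoli → kankemoli   [unconditioned shift]
  kankemoli → kankimoli   [vowel merger]
  giving Raden kankimoli.
The regular Raden reflex would be 'kankimoli', but the attested form is 'gangimoli'. The correspondence is irregular, so they are not cognates (the Raden form has a different source).

no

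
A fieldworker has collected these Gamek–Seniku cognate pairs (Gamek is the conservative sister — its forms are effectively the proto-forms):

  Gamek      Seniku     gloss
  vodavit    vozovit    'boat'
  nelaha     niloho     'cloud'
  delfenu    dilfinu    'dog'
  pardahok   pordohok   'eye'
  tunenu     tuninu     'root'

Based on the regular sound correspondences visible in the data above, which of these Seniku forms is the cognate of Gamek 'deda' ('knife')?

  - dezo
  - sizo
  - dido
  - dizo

dizo

nelaha ~ niloho, delfenu ~ dilfinu — Gamek e corresponds to Seniku i after a consonant, before a consonant other than r, m, n, p, b, f, v.
vodavit ~ vozovit — Gamek d corresponds to Seniku z between vowels (before a back vowel).
nelaha ~ niloho — Gamek a corresponds to Seniku o word-finally.
Applying these to Gamek 'deda':
  deda → dida   (e→i after a consonant, before a consonant other than r, m, n, p, b, f, v)
  dida → diza   (d→z between vowels (before a back vowel))
  diza → dizo   (a→o word-finally)
So the Seniku cognate is 'dizo'.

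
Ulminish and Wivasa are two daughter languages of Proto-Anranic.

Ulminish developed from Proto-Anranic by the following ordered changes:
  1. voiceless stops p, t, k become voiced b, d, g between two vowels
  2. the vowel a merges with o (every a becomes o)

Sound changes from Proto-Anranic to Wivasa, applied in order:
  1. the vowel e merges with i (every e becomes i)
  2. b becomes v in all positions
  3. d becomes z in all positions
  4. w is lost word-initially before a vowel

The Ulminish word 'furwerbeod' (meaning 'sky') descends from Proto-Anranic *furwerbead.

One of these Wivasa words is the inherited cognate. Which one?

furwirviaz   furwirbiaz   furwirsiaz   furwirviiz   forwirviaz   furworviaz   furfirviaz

Wivasa: start from *furwerbead.
  rule 1 (vowel merger): furwerbead → furwirbiad
  rule 2 (unconditioned shift): furwirbiad → furwirviad
  rule 3 (unconditioned shift): furwirviad → furwirviaz
  rule 4: no change — furwirviaz
  ⇒ Wivasa furwirviaz
The other candidates each miss or misapply at least one Wivasa change.

furwirviaz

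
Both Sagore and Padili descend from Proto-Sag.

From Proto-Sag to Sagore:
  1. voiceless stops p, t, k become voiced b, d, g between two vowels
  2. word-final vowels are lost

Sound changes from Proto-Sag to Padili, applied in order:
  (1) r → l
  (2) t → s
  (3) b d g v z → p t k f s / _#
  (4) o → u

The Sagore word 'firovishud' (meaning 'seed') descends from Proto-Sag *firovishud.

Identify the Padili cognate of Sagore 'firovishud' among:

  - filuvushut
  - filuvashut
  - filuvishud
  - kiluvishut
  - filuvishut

filuvishut

Padili: *firovishud > filovishud > filovishut > filuvishut  (by unconditioned shift, final devoicing, vowel merger)
Among the options, 'filuvishut' alone shows every Padili change applied in order.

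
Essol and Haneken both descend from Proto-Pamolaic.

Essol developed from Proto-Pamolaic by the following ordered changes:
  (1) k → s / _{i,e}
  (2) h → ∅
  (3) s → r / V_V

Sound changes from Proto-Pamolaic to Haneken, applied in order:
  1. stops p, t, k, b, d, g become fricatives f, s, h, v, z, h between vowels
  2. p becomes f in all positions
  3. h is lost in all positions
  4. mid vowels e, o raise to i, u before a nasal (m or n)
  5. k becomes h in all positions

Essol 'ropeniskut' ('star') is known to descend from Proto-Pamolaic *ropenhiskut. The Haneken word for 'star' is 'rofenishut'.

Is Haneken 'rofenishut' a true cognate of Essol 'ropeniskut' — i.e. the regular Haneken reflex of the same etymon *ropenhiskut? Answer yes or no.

Derive the expected Haneken reflex of *ropenhiskut:
Haneken: *ropenhiskut
  ropenhiskut → rofenhiskut   [intervocalic lenition]
  rofenhiskut (rule 2 does not apply)
  rofenhiskut → rofeniskut   [h-loss]
  rofeniskut → rofiniskut   [pre-nasal raising]
  rofiniskut → rofinishut   [unconditioned shift]
  giving Haneken rofinishut.
The regular Haneken reflex would be 'rofinishut', but the attested form is 'rofenishut'. The correspondence is irregular, so they are not cognates (the Haneken form has a different source).

no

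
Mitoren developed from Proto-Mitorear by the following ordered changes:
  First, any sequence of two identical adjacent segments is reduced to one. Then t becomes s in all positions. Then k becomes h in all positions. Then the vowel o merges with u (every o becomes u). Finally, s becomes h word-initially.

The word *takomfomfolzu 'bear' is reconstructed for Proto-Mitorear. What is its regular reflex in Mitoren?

hahumfumfulzu

Mitoren: *takomfomfolzu
  takomfomfolzu (rule 1 does not apply)
  takomfomfolzu → sakomfomfolzu   [unconditioned shift]
  sakomfomfolzu → sahomfomfolzu   [unconditioned shift]
  sahomfomfolzu → sahumfumfulzu   [vowel merger]
  sahumfumfulzu → hahumfumfulzu   [debuccalisation]
  giving Mitoren hahumfumfulzu.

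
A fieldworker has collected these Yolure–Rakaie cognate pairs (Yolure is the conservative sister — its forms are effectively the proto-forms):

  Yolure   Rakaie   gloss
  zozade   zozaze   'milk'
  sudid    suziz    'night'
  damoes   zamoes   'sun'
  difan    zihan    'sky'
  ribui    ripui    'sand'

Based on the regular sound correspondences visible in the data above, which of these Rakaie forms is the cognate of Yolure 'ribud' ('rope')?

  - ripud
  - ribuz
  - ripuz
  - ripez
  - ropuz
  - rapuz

ribui ~ ripui — Yolure b corresponds to Rakaie p between vowels (before a back vowel).
sudid ~ suziz — Yolure d corresponds to Rakaie z word-finally.
Applying these to Yolure 'ribud':
  ribud → ripud   (b→p between vowels (before a back vowel))
  ripud → ripuz   (d→z word-finally)
So the Rakaie cognate is 'ripuz'.

ripuz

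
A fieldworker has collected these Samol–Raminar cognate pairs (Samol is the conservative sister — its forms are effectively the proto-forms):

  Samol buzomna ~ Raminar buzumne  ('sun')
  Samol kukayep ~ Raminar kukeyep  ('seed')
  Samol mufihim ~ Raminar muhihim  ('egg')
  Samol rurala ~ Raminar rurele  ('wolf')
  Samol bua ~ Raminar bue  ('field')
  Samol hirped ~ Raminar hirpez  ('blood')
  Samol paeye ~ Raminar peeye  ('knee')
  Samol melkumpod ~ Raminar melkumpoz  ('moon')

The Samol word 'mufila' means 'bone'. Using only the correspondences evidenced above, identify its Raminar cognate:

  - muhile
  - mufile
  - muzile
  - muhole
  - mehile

muhile

mufihim ~ muhihim — Samol f corresponds to Raminar h between vowels (before a front vowel).
buzomna ~ buzumne, rurala ~ rurele — Samol a corresponds to Raminar e word-finally.
Applying these to Samol 'mufila':
  mufila → muhila   (f→h between vowels (before a front vowel))
  muhila → muhile   (a→e word-finally)
So the Raminar cognate is 'muhile'.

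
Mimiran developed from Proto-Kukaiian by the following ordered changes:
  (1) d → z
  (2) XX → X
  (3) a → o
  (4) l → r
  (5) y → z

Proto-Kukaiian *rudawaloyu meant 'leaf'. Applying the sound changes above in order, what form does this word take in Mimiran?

ruzoworozu

Mimiran: *rudawaloyu
  rudawaloyu → ruzawaloyu   [unconditioned shift]
  ruzawaloyu (rule 2 does not apply)
  ruzawaloyu → ruzowoloyu   [vowel merger]
  ruzowoloyu → ruzoworoyu   [unconditioned shift]
  ruzoworoyu → ruzoworozu   [unconditioned shift]
  giving Mimiran ruzoworozu.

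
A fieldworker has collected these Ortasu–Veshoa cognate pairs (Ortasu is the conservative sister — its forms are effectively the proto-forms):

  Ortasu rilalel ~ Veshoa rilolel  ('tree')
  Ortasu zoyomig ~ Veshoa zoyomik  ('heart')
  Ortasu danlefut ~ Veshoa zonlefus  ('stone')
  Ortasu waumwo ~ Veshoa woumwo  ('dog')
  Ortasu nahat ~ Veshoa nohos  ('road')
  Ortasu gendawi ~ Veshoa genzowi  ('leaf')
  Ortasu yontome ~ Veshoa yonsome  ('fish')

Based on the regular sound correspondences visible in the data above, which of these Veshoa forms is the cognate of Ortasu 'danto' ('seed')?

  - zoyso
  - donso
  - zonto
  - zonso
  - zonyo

danlefut ~ zonlefus — Ortasu d corresponds to Veshoa z word-initially before a back vowel.
danlefut ~ zonlefus — Ortasu a corresponds to Veshoa o after a consonant, before a nasal.
yontome ~ yonsome — Ortasu t corresponds to Veshoa s after a consonant, before a back vowel.
Applying these to Ortasu 'danto':
  danto → zanto   (d→z word-initially before a back vowel)
  zanto → zonto   (a→o after a consonant, before a nasal)
  zonto → zonso   (t→s after a consonant, before a back vowel)
So the Veshoa cognate is 'zonso'.

zonso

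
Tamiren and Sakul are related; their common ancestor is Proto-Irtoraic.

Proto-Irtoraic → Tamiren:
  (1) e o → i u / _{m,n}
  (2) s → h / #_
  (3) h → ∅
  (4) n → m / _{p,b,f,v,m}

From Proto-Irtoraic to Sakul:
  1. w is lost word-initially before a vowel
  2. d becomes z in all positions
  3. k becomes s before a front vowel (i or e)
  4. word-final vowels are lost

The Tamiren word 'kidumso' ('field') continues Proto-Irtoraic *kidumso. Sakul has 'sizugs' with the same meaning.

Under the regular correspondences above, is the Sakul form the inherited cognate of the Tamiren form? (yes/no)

no

Derive the expected Sakul reflex of *kidumso:
Sakul: *kidumso
  kidumso (rule 1 does not apply)
  kidumso → kizumso   [unconditioned shift]
  kizumso → sizumso   [palatalisation]
  sizumso → sizums   [apocope]
  giving Sakul sizums.
The regular Sakul reflex would be 'sizums', but the attested form is 'sizugs'. The correspondence is irregular, so they are not cognates (the Sakul form has a different source).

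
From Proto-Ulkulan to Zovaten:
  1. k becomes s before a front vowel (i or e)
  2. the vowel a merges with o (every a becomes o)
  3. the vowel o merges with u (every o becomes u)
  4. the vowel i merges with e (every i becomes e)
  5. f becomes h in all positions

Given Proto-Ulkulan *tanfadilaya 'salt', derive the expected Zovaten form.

Zovaten: *tanfadilaya
  tanfadilaya (rule 1 does not apply)
  tanfadilaya → tonfodiloyo   [vowel merger]
  tonfodiloyo → tunfudiluyu   [vowel merger]
  tunfudiluyu → tunfudeluyu   [vowel merger]
  tunfudeluyu → tunhudeluyu   [unconditioned shift]
  giving Zovaten tunhudeluyu.

tunhudeluyu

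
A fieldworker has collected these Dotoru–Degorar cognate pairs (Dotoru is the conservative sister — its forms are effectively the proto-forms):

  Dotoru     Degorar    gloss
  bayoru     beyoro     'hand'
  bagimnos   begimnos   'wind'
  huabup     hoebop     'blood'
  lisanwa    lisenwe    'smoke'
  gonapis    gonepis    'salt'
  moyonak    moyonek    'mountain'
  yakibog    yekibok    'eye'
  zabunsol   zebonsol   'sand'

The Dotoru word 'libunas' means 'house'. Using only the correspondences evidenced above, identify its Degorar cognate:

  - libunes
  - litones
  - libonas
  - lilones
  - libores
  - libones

zabunsol ~ zebonsol — Dotoru u corresponds to Degorar o after a consonant, before a nasal.
bayoru ~ beyoro, bagimnos ~ begimnos — Dotoru a corresponds to Degorar e after a consonant, before a consonant other than r, m, n, p, b, f, v.
Applying these to Dotoru 'libunas':
  libunas → libonas   (u→o after a consonant, before a nasal)
  libonas → libones   (a→e after a consonant, before a consonant other than r, m, n, p, b, f, v)
So the Degorar cognate is 'libones'.

libones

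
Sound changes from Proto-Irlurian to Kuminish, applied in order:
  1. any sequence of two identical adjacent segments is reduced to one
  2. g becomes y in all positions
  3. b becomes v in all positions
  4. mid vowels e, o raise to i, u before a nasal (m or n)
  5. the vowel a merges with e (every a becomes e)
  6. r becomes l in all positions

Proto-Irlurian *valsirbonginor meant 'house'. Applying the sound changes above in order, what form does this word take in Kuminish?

Kuminish: *valsirbonginor > valsirbonyinor > valsirvonyinor > valsirvunyinor > velsirvunyinor > velsilvunyinol  (by unconditioned shift, unconditioned shift, pre-nasal raising, vowel merger, unconditioned shift)

velsilvunyinol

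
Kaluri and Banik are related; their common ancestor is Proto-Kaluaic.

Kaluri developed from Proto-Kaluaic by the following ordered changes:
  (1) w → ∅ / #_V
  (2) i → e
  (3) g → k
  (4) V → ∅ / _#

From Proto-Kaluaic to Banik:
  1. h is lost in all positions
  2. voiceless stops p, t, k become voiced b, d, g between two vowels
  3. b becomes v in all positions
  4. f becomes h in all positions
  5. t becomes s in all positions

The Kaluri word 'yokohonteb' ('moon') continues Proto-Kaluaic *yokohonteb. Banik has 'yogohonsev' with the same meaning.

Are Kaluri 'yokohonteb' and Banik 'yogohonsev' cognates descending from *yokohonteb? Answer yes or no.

no

Derive the expected Banik reflex of *yokohonteb:
Banik: *yokohonteb > yokoonteb > yogoonteb > yogoontev > yogoonsev  (by h-loss, intervocalic voicing, unconditioned shift, unconditioned shift)
The regular Banik reflex would be 'yogoonsev', but the attested form is 'yogohonsev'. The correspondence is irregular, so they are not cognates (the Banik form has a different source).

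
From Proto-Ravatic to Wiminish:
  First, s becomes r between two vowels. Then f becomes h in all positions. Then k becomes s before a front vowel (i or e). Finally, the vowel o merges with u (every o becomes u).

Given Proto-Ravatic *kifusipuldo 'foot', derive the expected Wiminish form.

sihuripuldu

Wiminish: *kifusipuldo > kifuripuldo > kihuripuldo > sihuripuldo > sihuripuldu  (by rhotacism, unconditioned shift, palatalisation, vowel merger)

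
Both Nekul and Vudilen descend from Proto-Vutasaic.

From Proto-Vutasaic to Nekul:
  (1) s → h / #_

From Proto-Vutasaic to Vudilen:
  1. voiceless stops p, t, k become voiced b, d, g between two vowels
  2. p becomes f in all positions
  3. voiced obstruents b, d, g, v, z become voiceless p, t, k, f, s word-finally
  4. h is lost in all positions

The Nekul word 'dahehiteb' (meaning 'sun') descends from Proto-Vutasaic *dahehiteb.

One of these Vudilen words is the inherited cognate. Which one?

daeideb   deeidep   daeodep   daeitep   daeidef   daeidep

daeidep

Vudilen: start from *dahehiteb.
  rule 1 (intervocalic voicing): dahehiteb → dahehideb
  rule 2: no change — dahehideb
  rule 3 (final devoicing): dahehideb → dahehidep
  rule 4 (h-loss): dahehidep → daeidep
  ⇒ Vudilen daeidep
Only 'daeidep' matches the regular Vudilen development of *dahehiteb.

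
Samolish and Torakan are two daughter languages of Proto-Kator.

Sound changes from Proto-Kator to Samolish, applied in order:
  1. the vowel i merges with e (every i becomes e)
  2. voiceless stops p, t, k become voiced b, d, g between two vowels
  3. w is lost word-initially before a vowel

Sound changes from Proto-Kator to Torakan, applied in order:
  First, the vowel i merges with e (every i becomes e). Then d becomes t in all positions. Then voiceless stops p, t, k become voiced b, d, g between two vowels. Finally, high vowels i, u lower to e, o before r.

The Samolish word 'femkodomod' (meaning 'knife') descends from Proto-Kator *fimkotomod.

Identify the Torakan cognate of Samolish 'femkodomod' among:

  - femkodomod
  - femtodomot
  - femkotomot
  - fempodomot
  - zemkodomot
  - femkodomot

Torakan: *fimkotomod > femkotomod > femkotomot > femkodomot  (by vowel merger, unconditioned shift, intervocalic voicing)
Only 'femkodomot' matches the regular Torakan development of *fimkotomod.

femkodomot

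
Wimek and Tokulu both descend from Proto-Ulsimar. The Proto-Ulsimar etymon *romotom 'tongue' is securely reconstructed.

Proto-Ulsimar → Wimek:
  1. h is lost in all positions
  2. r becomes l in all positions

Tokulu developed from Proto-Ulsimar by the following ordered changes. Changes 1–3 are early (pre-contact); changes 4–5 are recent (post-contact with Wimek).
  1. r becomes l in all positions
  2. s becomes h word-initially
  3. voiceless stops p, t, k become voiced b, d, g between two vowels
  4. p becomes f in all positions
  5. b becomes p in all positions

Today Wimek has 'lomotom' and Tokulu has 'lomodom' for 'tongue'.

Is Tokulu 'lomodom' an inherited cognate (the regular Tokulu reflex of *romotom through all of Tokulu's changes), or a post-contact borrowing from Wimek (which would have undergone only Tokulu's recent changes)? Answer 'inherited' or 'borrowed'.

If inherited, *romotom would pass through all of Tokulu's changes:
Tokulu: *romotom
  romotom → lomotom   [unconditioned shift]
  lomotom (rule 2 does not apply)
  lomotom → lomodom   [intervocalic voicing]
  lomodom (rule 4 does not apply)
  lomodom (rule 5 does not apply)
  giving Tokulu lomodom.
If borrowed from Wimek 'lomotom' after the early changes, it would undergo only the recent ones:
  rule 4 (unconditioned shift): no change (lomotom)
  rule 5 (unconditioned shift): no change (lomotom)
  ⇒ as a loan: lomotom
Tokulu 'lomodom' matches the inherited outcome exactly, so it is an inherited cognate, not a loan.

inherited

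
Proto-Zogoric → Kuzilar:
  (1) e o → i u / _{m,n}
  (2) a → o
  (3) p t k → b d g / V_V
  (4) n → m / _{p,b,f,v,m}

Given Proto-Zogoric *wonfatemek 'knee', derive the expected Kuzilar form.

wumfodimek

Kuzilar: start from *wonfatemek.
  rule 1 (pre-nasal raising): wonfatemek → wunfatimek
  rule 2 (vowel merger): wunfatimek → wunfotimek
  rule 3 (intervocalic voicing): wunfotimek → wunfodimek
  rule 4 (nasal place assimilation): wunfodimek → wumfodimek
  ⇒ Kuzilar wumfodimek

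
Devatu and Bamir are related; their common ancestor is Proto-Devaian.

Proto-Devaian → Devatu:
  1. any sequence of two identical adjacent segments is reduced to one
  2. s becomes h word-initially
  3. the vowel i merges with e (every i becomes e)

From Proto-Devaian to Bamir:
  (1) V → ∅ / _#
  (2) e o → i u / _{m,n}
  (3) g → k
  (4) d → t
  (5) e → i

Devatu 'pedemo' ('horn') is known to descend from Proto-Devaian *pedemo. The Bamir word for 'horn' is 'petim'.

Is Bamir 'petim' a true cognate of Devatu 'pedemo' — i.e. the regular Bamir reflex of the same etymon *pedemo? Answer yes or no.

no

Derive the expected Bamir reflex of *pedemo:
Bamir: *pedemo > pedem > pedim > petim > pitim  (by apocope, pre-nasal raising, unconditioned shift, vowel merger)
The regular Bamir reflex would be 'pitim', but the attested form is 'petim'. The correspondence is irregular, so they are not cognates (the Bamir form has a different source).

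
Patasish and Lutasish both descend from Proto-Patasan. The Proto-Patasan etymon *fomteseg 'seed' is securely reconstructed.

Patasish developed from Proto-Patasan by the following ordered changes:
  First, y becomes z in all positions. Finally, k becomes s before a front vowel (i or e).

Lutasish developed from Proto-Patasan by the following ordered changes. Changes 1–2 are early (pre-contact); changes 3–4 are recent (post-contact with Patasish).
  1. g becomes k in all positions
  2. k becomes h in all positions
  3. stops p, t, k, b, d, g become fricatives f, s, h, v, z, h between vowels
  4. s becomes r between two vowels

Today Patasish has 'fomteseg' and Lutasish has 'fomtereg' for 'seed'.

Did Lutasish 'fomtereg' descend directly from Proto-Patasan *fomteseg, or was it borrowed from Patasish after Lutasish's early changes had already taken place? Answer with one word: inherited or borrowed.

If inherited, *fomteseg would pass through all of Lutasish's changes:
Lutasish: *fomteseg > fomtesek > fomteseh > fomtereh  (by unconditioned shift, unconditioned shift, rhotacism)
If borrowed from Patasish 'fomteseg' after the early changes, it would undergo only the recent ones:
  rule 3 (intervocalic lenition): no change (fomteseg)
  rule 4 (rhotacism): fomteseg → fomtereg
  ⇒ as a loan: fomtereg
Lutasish 'fomtereg' matches the loan outcome 'fomtereg', not the inherited 'fomtereh' — it skipped the early Lutasish changes, so it was borrowed from Patasish.

borrowed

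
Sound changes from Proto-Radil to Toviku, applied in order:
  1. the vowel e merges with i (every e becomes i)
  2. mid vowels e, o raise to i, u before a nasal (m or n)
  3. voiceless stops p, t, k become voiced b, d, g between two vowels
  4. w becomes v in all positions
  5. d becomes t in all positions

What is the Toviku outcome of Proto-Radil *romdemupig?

Toviku: *romdemupig > romdimupig > rumdimupig > rumdimubig > rumtimubig  (by vowel merger, pre-nasal raising, intervocalic voicing, unconditioned shift)

rumtimubig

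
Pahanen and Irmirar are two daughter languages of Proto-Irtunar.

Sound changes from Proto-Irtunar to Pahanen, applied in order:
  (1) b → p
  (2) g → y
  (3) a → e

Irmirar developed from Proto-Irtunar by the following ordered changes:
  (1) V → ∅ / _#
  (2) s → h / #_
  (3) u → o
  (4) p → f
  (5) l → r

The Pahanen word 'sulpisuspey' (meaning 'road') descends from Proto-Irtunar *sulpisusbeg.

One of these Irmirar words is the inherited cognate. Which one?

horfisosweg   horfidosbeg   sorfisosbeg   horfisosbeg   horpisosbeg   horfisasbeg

Irmirar: *sulpisusbeg > hulpisusbeg > holpisosbeg > holfisosbeg > horfisosbeg  (by debuccalisation, vowel merger, unconditioned shift, unconditioned shift)
Only 'horfisosbeg' matches the regular Irmirar development of *sulpisusbeg.

horfisosbeg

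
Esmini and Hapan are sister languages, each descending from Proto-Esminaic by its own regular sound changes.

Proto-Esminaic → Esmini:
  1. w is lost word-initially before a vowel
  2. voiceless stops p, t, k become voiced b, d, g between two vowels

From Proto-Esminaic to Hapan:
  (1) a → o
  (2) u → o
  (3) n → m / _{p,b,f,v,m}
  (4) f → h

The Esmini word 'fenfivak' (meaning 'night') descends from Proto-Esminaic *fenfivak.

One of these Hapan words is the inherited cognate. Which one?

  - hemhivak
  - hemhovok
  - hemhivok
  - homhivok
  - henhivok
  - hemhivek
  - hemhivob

Hapan: *fenfivak
  fenfivak → fenfivok   [vowel merger]
  fenfivok (rule 2 does not apply)
  fenfivok → femfivok   [nasal place assimilation]
  femfivok → hemhivok   [unconditioned shift]
  giving Hapan hemhivok.

hemhivok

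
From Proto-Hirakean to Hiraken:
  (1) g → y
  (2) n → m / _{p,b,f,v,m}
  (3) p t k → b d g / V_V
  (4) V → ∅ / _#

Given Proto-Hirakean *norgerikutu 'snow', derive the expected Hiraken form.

Hiraken: start from *norgerikutu.
  rule 1 (unconditioned shift): norgerikutu → noryerikutu
  rule 2: no change — noryerikutu
  rule 3 (intervocalic voicing): noryerikutu → noryerigudu
  rule 4 (apocope): noryerigudu → noryerigud
  ⇒ Hiraken noryerigud

noryerigud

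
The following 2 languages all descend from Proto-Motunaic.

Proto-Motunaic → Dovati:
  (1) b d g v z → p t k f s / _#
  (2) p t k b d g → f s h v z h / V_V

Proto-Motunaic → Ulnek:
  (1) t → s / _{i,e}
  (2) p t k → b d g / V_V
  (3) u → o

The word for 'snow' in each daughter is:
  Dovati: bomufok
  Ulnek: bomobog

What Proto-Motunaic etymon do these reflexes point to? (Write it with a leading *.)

Position 5: Dovati has f, Ulnek has b. Taking the neighbouring segments as reconstructed: Dovati f could go back to *p or *f; Ulnek b could go back to *p or *b — the one source consistent with every daughter is *p.
Position 7: Dovati has k, Ulnek has g. Taking the neighbouring segments as reconstructed: Dovati k could go back to *k or *g; Ulnek g can only go back to *g — the one source consistent with every daughter is *g.
Position 4: Dovati has u, Ulnek has o. Dovati preserves u here (none of its changes turn any other segment into u), so the proto-segment is *u.
This points to *bomupog. Verify forward in each daughter:
Dovati: *bomupog
  bomupog → bomupok   [final devoicing]
  bomupok → bomufok   [intervocalic lenition]
  giving Dovati bomufok.
Ulnek: start from *bomupog.
  rule 1: no change — bomupog
  rule 2 (intervocalic voicing): bomupog → bomubog
  rule 3 (vowel merger): bomubog → bomobog
  ⇒ Ulnek bomobog
*bomupog is the unique common source.

*bomupog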